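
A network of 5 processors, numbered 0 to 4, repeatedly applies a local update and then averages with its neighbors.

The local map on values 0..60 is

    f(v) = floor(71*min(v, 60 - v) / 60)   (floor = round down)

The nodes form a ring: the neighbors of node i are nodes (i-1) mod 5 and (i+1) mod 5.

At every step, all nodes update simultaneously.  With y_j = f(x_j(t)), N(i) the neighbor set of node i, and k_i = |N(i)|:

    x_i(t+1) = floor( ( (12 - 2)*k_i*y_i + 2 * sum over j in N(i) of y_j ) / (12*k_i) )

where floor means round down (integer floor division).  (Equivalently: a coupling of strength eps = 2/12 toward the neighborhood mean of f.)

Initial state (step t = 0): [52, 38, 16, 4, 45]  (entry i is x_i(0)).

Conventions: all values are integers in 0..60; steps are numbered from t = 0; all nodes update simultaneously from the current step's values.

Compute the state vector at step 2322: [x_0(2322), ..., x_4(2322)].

Answer: [34, 34, 34, 34, 30]
Key observation: The state at step 11, [30, 30, 30, 30, 34], reappears at step 15: the system is in a cycle of period 4 from step 11 on.  Therefore the state at step 2322 equals the state at step 11 + ((2322 - 11) mod 4) = 14, which is [34, 34, 34, 34, 30].

Derivation:
t=0: [52, 38, 16, 4, 45]
t=1: [11, 23, 17, 6, 15]
t=2: [14, 25, 19, 8, 15]
t=3: [17, 27, 21, 10, 16]
t=4: [20, 29, 23, 12, 17]
t=5: [23, 32, 26, 15, 19]
t=6: [27, 32, 29, 18, 22]
t=7: [30, 32, 32, 22, 26]
t=8: [34, 33, 32, 26, 30]
t=9: [30, 31, 32, 30, 34]
t=10: [34, 34, 33, 34, 30]
t=11: [30, 30, 30, 30, 34]
t=12: [34, 35, 35, 34, 30]
t=13: [30, 29, 29, 30, 34]
t=14: [34, 34, 34, 34, 30]
t=15: [30, 30, 30, 30, 34]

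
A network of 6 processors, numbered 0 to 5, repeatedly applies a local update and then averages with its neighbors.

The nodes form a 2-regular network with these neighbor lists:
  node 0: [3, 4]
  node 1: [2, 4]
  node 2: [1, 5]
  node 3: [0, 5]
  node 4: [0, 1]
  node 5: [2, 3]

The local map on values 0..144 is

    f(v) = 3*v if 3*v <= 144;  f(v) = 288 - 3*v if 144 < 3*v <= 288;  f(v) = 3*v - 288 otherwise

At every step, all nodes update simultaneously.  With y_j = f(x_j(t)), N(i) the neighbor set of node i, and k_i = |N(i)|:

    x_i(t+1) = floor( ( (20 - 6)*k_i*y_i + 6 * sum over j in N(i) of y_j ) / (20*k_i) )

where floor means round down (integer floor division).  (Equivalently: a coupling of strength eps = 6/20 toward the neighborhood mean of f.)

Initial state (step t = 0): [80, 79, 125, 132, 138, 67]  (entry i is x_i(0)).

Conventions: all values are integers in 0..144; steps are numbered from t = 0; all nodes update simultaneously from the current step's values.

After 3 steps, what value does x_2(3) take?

Simulating step by step:
t=0: [80, 79, 125, 132, 138, 67]
t=1: [68, 67, 81, 95, 103, 90]
t=2: [62, 70, 47, 17, 40, 19]
t=3: [97, 93, 118, 59, 111, 68]

Answer: x_2(3) = 118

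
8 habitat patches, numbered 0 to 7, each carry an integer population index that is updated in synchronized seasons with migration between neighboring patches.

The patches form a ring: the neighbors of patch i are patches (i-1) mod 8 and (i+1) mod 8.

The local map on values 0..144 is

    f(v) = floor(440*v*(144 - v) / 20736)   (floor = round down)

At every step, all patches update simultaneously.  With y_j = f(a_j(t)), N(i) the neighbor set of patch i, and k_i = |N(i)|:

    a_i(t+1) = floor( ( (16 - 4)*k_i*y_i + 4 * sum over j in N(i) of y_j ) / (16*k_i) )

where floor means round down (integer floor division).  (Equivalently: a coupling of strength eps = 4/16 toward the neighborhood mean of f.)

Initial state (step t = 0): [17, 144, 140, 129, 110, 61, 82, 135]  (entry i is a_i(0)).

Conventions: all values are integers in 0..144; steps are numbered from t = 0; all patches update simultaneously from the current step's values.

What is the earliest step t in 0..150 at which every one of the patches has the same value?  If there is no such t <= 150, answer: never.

Simulating step by step:
t=0: [17, 144, 140, 129, 110, 61, 82, 135]  (not all equal)
t=1: [36, 7, 13, 42, 77, 103, 96, 37]  (not all equal)
t=2: [74, 29, 40, 85, 104, 92, 94, 85]  (not all equal)
t=3: [103, 77, 88, 101, 91, 99, 100, 105]  (not all equal)
t=4: [91, 105, 103, 94, 99, 94, 92, 87]  (not all equal)
t=5: [100, 88, 89, 97, 95, 98, 101, 104]  (not all equal)
t=6: [93, 102, 102, 97, 97, 95, 91, 89]  (not all equal)
t=7: [99, 91, 90, 95, 96, 98, 101, 102]  (not all equal)
t=8: [94, 101, 102, 98, 96, 94, 92, 90]  (not all equal)
t=9: [98, 92, 90, 94, 97, 99, 101, 102]  (not all equal)
t=10: [95, 100, 102, 99, 96, 94, 92, 90]  (not all equal)
t=11: [98, 93, 90, 93, 96, 99, 101, 102]  (not all equal)
t=12: [95, 99, 102, 100, 97, 94, 92, 90]  (not all equal)
t=13: [98, 94, 90, 93, 96, 98, 101, 102]  (not all equal)
t=14: [94, 99, 102, 100, 97, 94, 92, 90]  (not all equal)
t=15: [98, 94, 90, 93, 96, 98, 101, 102]  (not all equal)

Answer: never
Key observation: The state at step 13 reappears at step 15 — the system is in a cycle of period 2 from step 13 on.  No step 0..15 is synchronized, and the cycle repeats forever, so no step up to 150 (or ever) has all patches equal.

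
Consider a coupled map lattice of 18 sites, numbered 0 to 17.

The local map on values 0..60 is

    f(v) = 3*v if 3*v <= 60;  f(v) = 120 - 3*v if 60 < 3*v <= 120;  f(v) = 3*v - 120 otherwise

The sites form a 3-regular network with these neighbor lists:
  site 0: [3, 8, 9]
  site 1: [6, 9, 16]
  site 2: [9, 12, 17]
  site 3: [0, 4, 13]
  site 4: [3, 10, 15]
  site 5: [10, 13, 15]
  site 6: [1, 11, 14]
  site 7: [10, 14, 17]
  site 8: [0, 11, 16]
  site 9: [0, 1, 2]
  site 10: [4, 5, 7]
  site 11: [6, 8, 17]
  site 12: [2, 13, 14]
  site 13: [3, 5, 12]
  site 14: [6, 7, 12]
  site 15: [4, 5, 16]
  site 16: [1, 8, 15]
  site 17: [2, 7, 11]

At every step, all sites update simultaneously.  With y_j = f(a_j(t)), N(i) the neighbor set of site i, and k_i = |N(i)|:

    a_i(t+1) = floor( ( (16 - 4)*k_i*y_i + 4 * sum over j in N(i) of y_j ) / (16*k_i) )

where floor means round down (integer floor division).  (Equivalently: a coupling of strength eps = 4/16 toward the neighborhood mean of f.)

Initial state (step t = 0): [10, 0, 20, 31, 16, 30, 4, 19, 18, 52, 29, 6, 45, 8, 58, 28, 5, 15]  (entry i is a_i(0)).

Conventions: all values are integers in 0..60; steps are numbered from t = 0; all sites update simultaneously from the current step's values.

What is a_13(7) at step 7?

Simulating step by step:
t=0: [10, 0, 20, 31, 16, 30, 4, 19, 18, 52, 29, 6, 45, 8, 58, 28, 5, 15]
t=1: [32, 5, 53, 28, 44, 30, 15, 53, 45, 34, 36, 22, 22, 24, 47, 34, 18, 45]
t=2: [23, 21, 36, 34, 14, 29, 41, 33, 22, 20, 15, 46, 49, 46, 27, 21, 44, 22]
t=3: [49, 49, 20, 22, 41, 34, 11, 27, 47, 55, 41, 22, 26, 20, 33, 50, 23, 44]
t=4: [30, 31, 53, 48, 9, 21, 33, 32, 26, 43, 7, 46, 43, 54, 25, 28, 44, 21]
t=5: [28, 23, 35, 26, 27, 51, 23, 28, 36, 14, 24, 23, 17, 39, 38, 35, 17, 49]
t=6: [35, 50, 21, 38, 38, 30, 47, 33, 20, 40, 45, 45, 40, 12, 16, 21, 44, 28]
t=7: [16, 25, 45, 9, 11, 31, 23, 24, 48, 8, 16, 21, 11, 30, 39, 46, 21, 34]

Answer: a_13(7) = 30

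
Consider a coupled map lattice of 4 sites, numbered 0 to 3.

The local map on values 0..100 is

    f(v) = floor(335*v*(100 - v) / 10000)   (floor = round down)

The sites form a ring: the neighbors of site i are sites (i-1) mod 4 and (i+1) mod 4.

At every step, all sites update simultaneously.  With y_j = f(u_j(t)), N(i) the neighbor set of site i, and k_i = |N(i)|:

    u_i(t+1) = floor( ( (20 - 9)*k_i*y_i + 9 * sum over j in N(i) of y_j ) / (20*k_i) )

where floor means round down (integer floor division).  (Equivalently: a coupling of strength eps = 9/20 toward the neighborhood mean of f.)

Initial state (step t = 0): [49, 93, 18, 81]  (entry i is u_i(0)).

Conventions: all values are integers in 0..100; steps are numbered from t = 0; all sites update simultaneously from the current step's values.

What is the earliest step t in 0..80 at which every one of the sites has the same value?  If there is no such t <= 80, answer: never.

Answer: 4
Key observation: Synchronization is absorbing here: once all sites are equal they stay equal, and step 4 is the first all-equal step.

Derivation:
t=0: [49, 93, 18, 81]  (not all equal)
t=1: [61, 41, 43, 57]  (not all equal)
t=2: [80, 80, 81, 81]  (not all equal)
t=3: [52, 52, 51, 51]  (not all equal)
t=4: [83, 83, 83, 83]  (all equal)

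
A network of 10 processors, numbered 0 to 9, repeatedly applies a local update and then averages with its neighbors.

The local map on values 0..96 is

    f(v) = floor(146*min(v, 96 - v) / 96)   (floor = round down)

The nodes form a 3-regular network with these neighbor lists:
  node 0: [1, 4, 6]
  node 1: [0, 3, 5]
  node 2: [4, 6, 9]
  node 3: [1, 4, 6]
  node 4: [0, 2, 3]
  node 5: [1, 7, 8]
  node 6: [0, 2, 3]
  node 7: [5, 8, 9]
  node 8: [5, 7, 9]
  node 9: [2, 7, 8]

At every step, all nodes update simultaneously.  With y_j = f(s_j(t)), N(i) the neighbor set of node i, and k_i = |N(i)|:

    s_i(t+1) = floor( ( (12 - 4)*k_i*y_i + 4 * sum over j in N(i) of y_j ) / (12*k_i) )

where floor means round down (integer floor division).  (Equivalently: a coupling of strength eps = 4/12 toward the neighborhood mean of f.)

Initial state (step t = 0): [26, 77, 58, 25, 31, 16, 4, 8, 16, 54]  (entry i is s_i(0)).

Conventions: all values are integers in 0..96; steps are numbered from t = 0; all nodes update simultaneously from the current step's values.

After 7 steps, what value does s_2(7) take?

Answer: s_2(7) = 46

Derivation:
t=0: [26, 77, 58, 25, 31, 16, 4, 8, 16, 54]
t=1: [35, 29, 50, 34, 46, 23, 18, 20, 27, 52]
t=2: [50, 44, 64, 49, 65, 35, 37, 35, 41, 59]
t=3: [64, 65, 49, 66, 52, 55, 58, 54, 59, 55]
t=4: [50, 48, 67, 48, 62, 59, 56, 62, 58, 62]
t=5: [66, 70, 47, 69, 54, 57, 60, 52, 55, 50]
t=6: [47, 42, 68, 44, 59, 57, 53, 65, 62, 68]
t=7: [67, 63, 46, 64, 57, 57, 63, 48, 50, 43]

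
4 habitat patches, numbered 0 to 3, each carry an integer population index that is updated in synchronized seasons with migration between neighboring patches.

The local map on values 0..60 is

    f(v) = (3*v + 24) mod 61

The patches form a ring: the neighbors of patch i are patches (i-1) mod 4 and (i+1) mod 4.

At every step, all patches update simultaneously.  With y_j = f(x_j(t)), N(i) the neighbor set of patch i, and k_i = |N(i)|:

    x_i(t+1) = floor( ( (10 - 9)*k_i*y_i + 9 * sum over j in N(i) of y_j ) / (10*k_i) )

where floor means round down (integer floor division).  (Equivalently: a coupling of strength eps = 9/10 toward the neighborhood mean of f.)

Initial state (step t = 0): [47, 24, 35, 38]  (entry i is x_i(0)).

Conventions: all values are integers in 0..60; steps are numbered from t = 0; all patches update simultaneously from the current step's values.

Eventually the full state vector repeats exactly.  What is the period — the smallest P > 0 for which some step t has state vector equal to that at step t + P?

Answer: 10
Key observation: The state at step 3, [14, 14, 14, 14], reappears at step 13 — and no state repeats earlier — so the cycle the system enters has period 10.

Derivation:
t=0: [47, 24, 35, 38]
t=1: [27, 26, 23, 24]
t=2: [38, 38, 37, 37]
t=3: [14, 14, 14, 14]
t=4: [5, 5, 5, 5]
t=5: [39, 39, 39, 39]
t=6: [19, 19, 19, 19]
t=7: [20, 20, 20, 20]
t=8: [23, 23, 23, 23]
t=9: [32, 32, 32, 32]
t=10: [59, 59, 59, 59]
t=11: [18, 18, 18, 18]
t=12: [17, 17, 17, 17]
t=13: [14, 14, 14, 14]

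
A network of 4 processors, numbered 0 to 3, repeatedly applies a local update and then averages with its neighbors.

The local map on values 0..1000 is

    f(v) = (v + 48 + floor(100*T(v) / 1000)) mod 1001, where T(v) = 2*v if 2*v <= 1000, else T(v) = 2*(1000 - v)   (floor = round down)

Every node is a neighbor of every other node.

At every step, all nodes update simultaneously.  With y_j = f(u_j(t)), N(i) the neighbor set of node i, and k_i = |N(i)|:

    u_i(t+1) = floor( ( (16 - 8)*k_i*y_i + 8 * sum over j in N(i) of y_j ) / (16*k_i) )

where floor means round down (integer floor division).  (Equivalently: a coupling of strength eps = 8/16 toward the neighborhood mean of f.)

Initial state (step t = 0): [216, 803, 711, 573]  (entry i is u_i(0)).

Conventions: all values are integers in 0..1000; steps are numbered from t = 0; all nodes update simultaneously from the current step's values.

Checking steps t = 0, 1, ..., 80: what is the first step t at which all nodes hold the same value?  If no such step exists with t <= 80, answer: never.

Simulating step by step:
t=0: [216, 803, 711, 573]  (not all equal)
t=1: [555, 749, 725, 688]  (not all equal)
t=2: [758, 809, 803, 793]  (not all equal)
t=3: [871, 885, 883, 880]  (not all equal)
t=4: [949, 953, 952, 951]  (not all equal)
t=5: [7, 8, 7, 7]  (not all equal)
t=6: [56, 56, 56, 56]  (all equal)

Answer: 6
Key observation: Synchronization is absorbing here: once all nodes are equal they stay equal, and step 6 is the first all-equal step.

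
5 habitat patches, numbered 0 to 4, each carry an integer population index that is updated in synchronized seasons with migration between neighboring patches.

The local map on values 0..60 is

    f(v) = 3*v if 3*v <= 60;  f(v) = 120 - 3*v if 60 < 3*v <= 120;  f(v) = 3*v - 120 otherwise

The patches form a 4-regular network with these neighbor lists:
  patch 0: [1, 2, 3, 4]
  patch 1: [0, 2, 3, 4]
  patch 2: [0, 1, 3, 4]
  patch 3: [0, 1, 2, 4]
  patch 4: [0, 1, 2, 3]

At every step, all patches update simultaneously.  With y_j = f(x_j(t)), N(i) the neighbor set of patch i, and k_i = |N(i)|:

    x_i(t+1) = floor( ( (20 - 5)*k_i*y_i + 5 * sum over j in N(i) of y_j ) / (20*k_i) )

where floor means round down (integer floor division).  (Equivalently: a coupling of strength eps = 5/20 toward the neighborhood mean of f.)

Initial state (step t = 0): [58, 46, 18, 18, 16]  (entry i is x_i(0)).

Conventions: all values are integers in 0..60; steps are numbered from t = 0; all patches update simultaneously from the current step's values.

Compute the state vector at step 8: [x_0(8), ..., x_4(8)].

Answer: [54, 45, 54, 54, 29]

Derivation:
t=0: [58, 46, 18, 18, 16]
t=1: [51, 26, 51, 51, 47]
t=2: [32, 39, 32, 32, 24]
t=3: [24, 9, 24, 24, 40]
t=4: [43, 29, 43, 43, 10]
t=5: [11, 28, 11, 11, 26]
t=6: [33, 35, 33, 33, 39]
t=7: [19, 15, 19, 19, 7]
t=8: [54, 45, 54, 54, 29]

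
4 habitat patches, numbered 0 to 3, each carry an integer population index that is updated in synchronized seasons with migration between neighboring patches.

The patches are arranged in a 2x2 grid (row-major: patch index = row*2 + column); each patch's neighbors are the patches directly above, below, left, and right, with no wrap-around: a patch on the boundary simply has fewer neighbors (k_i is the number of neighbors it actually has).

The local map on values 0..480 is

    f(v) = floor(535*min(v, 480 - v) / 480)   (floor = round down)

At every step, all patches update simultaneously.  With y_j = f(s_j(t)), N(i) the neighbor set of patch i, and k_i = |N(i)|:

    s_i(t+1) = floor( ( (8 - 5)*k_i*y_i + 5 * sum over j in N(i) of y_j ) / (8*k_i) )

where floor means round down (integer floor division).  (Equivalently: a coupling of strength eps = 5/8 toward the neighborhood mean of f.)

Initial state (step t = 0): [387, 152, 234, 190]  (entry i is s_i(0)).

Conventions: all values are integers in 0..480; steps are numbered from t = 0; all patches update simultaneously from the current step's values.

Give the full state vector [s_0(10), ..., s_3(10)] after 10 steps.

Answer: [255, 255, 255, 255]

Derivation:
t=0: [387, 152, 234, 190]
t=1: [172, 161, 195, 213]
t=2: [195, 200, 215, 212]
t=3: [225, 224, 231, 232]
t=4: [251, 252, 255, 254]
t=5: [253, 253, 251, 251]
t=6: [253, 253, 254, 254]
t=7: [252, 252, 251, 251]
t=8: [254, 254, 254, 254]
t=9: [251, 251, 251, 251]
t=10: [255, 255, 255, 255]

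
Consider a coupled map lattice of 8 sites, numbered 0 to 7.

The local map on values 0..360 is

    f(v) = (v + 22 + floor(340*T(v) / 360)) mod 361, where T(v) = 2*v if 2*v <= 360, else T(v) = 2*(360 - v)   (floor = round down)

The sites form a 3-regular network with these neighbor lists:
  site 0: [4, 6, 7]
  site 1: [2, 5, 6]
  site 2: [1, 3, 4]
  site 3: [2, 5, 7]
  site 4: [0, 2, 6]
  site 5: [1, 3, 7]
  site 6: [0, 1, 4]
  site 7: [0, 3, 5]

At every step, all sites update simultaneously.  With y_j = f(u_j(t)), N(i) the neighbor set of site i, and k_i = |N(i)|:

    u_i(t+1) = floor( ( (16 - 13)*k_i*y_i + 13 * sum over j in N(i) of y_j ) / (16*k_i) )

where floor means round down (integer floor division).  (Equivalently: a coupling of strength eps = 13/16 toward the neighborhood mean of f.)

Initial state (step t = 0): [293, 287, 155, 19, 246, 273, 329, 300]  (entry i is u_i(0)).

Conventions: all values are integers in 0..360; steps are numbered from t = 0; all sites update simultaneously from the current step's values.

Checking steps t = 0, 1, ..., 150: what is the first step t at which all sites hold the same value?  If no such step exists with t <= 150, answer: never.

Simulating step by step:
t=0: [293, 287, 155, 19, 246, 273, 329, 300]  (not all equal)
t=1: [81, 84, 96, 90, 86, 82, 86, 82]  (not all equal)
t=2: [264, 273, 277, 273, 274, 266, 264, 263]  (not all equal)
t=3: [103, 100, 96, 100, 101, 101, 101, 103]  (not all equal)
t=4: [315, 308, 308, 310, 310, 313, 313, 314]  (not all equal)
t=5: [62, 64, 65, 63, 63, 63, 63, 62]  (not all equal)
t=6: [202, 205, 205, 204, 204, 203, 203, 202]  (not all equal)
t=7: [160, 159, 158, 159, 159, 159, 159, 160]  (not all equal)
t=8: [121, 119, 119, 120, 120, 120, 120, 121]  (not all equal)
t=9: [8, 5, 5, 7, 7, 7, 7, 8]  (not all equal)
t=10: [43, 39, 39, 41, 41, 41, 41, 43]  (not all equal)
t=11: [142, 137, 137, 140, 140, 140, 140, 142]  (not all equal)
t=12: [67, 60, 60, 64, 64, 64, 64, 67]  (not all equal)
t=13: [210, 200, 200, 205, 205, 205, 205, 210]  (not all equal)
t=14: [156, 160, 160, 158, 158, 158, 158, 156]  (not all equal)
t=15: [114, 119, 119, 117, 117, 117, 117, 114]  (not all equal)
t=16: [355, 196, 196, 261, 261, 261, 261, 355]  (not all equal)
t=17: [70, 135, 135, 101, 101, 101, 101, 70]  (not all equal)
t=18: [272, 192, 192, 217, 217, 217, 217, 272]  (not all equal)
t=19: [125, 158, 158, 140, 140, 140, 140, 125]  (not all equal)
t=20: [45, 88, 88, 67, 67, 67, 67, 45]  (not all equal)
t=21: [186, 242, 242, 214, 214, 214, 214, 186]  (not all equal)
t=22: [161, 138, 138, 150, 150, 150, 150, 161]  (not all equal)
t=23: [108, 77, 77, 93, 93, 93, 93, 108]  (not all equal)
t=24: [310, 268, 268, 289, 289, 289, 289, 310]  (not all equal)
t=25: [75, 92, 92, 83, 83, 83, 83, 75]  (not all equal)
t=26: [250, 272, 272, 261, 261, 261, 261, 250]  (not all equal)
t=27: [113, 104, 104, 108, 108, 108, 108, 113]  (not all equal)
t=28: [340, 328, 328, 334, 334, 334, 334, 340]  (not all equal)
t=29: [41, 46, 46, 43, 43, 43, 43, 41]  (not all equal)
t=30: [143, 149, 149, 146, 146, 146, 146, 143]  (not all equal)
t=31: [78, 86, 86, 82, 82, 82, 82, 78]  (not all equal)
t=32: [252, 263, 263, 258, 258, 258, 258, 252]  (not all equal)
t=33: [113, 109, 109, 111, 111, 111, 111, 113]  (not all equal)
t=34: [344, 339, 339, 342, 342, 342, 342, 344]  (not all equal)
t=35: [36, 37, 37, 37, 37, 37, 37, 36]  (not all equal)
t=36: [127, 128, 128, 127, 127, 127, 127, 127]  (not all equal)
t=37: [27, 28, 28, 27, 27, 27, 27, 27]  (not all equal)
t=38: [100, 100, 100, 100, 100, 100, 100, 100]  (all equal)

Answer: 38
Key observation: Synchronization is absorbing here: once all sites are equal they stay equal, and step 38 is the first all-equal step.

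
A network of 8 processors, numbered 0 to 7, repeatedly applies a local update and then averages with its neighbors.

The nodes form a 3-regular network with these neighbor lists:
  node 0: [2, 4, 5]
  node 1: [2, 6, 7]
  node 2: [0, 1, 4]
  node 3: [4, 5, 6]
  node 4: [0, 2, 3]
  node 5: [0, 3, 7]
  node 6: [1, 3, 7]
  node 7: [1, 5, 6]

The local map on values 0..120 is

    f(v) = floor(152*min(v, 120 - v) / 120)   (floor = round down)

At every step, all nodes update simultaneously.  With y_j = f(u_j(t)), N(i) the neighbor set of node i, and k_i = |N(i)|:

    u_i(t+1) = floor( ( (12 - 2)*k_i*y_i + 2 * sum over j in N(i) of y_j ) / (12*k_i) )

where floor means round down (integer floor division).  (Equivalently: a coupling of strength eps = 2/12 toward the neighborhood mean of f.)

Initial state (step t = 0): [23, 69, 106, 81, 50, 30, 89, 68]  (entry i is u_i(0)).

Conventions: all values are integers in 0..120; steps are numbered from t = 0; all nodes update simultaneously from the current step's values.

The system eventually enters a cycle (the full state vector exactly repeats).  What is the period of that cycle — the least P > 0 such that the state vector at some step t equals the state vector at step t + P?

Answer: 4
Key observation: The state at step 15, [73, 61, 72, 73, 73, 65, 68, 59], reappears at step 19 — and no state repeats earlier — so the cycle the system enters has period 4.

Derivation:
t=0: [23, 69, 106, 81, 50, 30, 89, 68]
t=1: [30, 60, 22, 48, 57, 39, 42, 62]
t=2: [39, 71, 32, 59, 66, 50, 55, 70]
t=3: [50, 61, 43, 72, 65, 62, 68, 63]
t=4: [63, 72, 56, 61, 67, 71, 65, 71]
t=5: [71, 61, 69, 72, 67, 63, 68, 62]
t=6: [62, 72, 64, 61, 66, 70, 65, 72]
t=7: [72, 61, 69, 72, 68, 64, 68, 60]
t=8: [61, 73, 64, 61, 64, 69, 65, 74]
t=9: [73, 60, 69, 72, 70, 64, 68, 59]
t=10: [60, 74, 64, 61, 62, 69, 65, 73]
t=11: [74, 59, 69, 73, 73, 64, 68, 59]
t=12: [59, 72, 63, 59, 59, 68, 65, 73]
t=13: [73, 61, 71, 73, 73, 65, 68, 59]
t=14: [59, 72, 62, 59, 59, 68, 65, 73]
t=15: [73, 61, 72, 73, 73, 65, 68, 59]
t=16: [59, 72, 60, 59, 59, 68, 65, 73]
t=17: [73, 61, 74, 73, 74, 65, 68, 59]
t=18: [59, 72, 58, 59, 58, 68, 65, 73]
t=19: [73, 61, 72, 73, 73, 65, 68, 59]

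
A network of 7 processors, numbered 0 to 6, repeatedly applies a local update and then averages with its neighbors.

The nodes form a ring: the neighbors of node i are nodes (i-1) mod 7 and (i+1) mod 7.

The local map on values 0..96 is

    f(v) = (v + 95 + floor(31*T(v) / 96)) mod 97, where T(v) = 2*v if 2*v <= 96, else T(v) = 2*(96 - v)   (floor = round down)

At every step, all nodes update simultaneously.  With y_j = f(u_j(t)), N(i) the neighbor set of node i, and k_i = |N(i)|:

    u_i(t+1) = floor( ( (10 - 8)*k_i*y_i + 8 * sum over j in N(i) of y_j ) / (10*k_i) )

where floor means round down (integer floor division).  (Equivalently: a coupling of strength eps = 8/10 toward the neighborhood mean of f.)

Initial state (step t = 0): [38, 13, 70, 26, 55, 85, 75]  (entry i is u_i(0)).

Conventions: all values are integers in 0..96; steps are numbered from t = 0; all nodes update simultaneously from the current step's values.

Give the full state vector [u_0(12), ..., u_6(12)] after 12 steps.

Answer: [92, 92, 92, 92, 92, 92, 92]

Derivation:
t=0: [38, 13, 70, 26, 55, 85, 75]
t=1: [54, 61, 40, 73, 67, 84, 77]
t=2: [83, 73, 79, 75, 86, 85, 84]
t=3: [87, 87, 85, 88, 88, 89, 89]
t=4: [90, 90, 90, 90, 91, 91, 90]
t=5: [91, 91, 91, 91, 91, 91, 91]
t=6: [92, 92, 92, 92, 92, 92, 92]
t=7: [92, 92, 92, 92, 92, 92, 92]
t=8: [92, 92, 92, 92, 92, 92, 92]
t=9: [92, 92, 92, 92, 92, 92, 92]
t=10: [92, 92, 92, 92, 92, 92, 92]
t=11: [92, 92, 92, 92, 92, 92, 92]
t=12: [92, 92, 92, 92, 92, 92, 92]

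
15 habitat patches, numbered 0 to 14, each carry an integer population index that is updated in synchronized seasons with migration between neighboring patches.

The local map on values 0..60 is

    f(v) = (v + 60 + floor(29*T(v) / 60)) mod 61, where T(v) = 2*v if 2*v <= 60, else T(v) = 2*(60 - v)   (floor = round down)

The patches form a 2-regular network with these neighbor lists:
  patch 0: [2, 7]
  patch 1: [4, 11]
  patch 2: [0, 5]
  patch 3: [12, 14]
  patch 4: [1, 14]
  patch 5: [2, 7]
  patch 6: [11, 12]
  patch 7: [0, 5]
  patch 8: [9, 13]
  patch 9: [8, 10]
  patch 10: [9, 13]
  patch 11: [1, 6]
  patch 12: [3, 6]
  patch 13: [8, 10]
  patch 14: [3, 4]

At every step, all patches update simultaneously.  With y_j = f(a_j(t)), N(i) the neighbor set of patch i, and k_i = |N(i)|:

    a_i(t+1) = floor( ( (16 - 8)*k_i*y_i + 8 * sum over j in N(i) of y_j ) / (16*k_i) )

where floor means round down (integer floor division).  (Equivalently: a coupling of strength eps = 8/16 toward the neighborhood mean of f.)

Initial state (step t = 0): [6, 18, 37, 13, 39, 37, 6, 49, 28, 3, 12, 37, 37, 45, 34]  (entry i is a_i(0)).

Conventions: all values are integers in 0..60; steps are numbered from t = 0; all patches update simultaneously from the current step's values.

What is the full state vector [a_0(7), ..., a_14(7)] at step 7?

Answer: [58, 58, 58, 58, 58, 58, 58, 58, 58, 58, 58, 58, 58, 58, 58]

Derivation:
t=0: [6, 18, 37, 13, 39, 37, 6, 49, 28, 3, 12, 37, 37, 45, 34]
t=1: [34, 46, 46, 41, 52, 58, 34, 46, 42, 21, 26, 40, 37, 48, 49]
t=2: [58, 58, 58, 58, 58, 58, 58, 58, 53, 47, 49, 58, 58, 56, 58]
t=3: [58, 58, 58, 58, 58, 58, 58, 58, 58, 58, 58, 58, 58, 58, 58]
t=4: [58, 58, 58, 58, 58, 58, 58, 58, 58, 58, 58, 58, 58, 58, 58]
t=5: [58, 58, 58, 58, 58, 58, 58, 58, 58, 58, 58, 58, 58, 58, 58]
t=6: [58, 58, 58, 58, 58, 58, 58, 58, 58, 58, 58, 58, 58, 58, 58]
t=7: [58, 58, 58, 58, 58, 58, 58, 58, 58, 58, 58, 58, 58, 58, 58]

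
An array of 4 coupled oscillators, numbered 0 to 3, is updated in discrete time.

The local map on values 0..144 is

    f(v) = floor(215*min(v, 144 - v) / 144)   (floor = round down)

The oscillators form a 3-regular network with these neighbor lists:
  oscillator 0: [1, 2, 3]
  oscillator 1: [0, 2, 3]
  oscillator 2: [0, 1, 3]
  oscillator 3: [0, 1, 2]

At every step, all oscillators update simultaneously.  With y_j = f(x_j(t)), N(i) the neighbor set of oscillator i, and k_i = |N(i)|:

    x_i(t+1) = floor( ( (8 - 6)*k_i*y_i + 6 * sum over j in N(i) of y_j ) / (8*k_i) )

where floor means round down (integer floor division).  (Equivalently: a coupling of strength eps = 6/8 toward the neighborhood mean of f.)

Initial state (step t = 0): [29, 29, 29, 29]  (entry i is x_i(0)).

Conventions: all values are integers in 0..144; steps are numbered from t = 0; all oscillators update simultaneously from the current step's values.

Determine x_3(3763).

Answer: x_3(3763) = 70
Key observation: The state at step 7, [83, 83, 83, 83], reappears at step 15: the system is in a cycle of period 8 from step 7 on.  Therefore the state at step 3763 equals the state at step 7 + ((3763 - 7) mod 8) = 11, which is [70, 70, 70, 70].

Derivation:
t=0: [29, 29, 29, 29]
t=1: [43, 43, 43, 43]
t=2: [64, 64, 64, 64]
t=3: [95, 95, 95, 95]
t=4: [73, 73, 73, 73]
t=5: [106, 106, 106, 106]
t=6: [56, 56, 56, 56]
t=7: [83, 83, 83, 83]
t=8: [91, 91, 91, 91]
t=9: [79, 79, 79, 79]
t=10: [97, 97, 97, 97]
t=11: [70, 70, 70, 70]
t=12: [104, 104, 104, 104]
t=13: [59, 59, 59, 59]
t=14: [88, 88, 88, 88]
t=15: [83, 83, 83, 83]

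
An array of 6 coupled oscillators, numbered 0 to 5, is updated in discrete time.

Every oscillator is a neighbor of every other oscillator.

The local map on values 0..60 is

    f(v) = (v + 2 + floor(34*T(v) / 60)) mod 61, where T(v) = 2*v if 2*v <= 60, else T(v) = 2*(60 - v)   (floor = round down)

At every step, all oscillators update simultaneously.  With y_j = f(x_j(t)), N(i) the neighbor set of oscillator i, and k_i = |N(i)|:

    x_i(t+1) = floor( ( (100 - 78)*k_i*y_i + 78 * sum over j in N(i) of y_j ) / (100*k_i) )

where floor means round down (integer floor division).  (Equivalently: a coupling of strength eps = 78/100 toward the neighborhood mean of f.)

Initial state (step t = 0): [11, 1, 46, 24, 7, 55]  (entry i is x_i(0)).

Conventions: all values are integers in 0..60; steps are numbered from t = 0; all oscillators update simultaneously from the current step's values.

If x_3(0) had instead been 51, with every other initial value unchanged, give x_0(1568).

Simulating step by step:
t=0: [11, 1, 46, 51, 7, 55]
t=1: [9, 8, 7, 7, 8, 7]
t=2: [18, 17, 17, 17, 17, 17]
t=3: [38, 38, 38, 38, 38, 38]
t=4: [3, 3, 3, 3, 3, 3]
t=5: [8, 8, 8, 8, 8, 8]
t=6: [19, 19, 19, 19, 19, 19]
t=7: [42, 42, 42, 42, 42, 42]
t=8: [3, 3, 3, 3, 3, 3]

Answer: x_0(1568) = 3
Key observation: The state at step 4, [3, 3, 3, 3, 3, 3], reappears at step 8: the system is in a cycle of period 4 from step 4 on.  Therefore the state at step 1568 equals the state at step 4 + ((1568 - 4) mod 4) = 4, which is [3, 3, 3, 3, 3, 3].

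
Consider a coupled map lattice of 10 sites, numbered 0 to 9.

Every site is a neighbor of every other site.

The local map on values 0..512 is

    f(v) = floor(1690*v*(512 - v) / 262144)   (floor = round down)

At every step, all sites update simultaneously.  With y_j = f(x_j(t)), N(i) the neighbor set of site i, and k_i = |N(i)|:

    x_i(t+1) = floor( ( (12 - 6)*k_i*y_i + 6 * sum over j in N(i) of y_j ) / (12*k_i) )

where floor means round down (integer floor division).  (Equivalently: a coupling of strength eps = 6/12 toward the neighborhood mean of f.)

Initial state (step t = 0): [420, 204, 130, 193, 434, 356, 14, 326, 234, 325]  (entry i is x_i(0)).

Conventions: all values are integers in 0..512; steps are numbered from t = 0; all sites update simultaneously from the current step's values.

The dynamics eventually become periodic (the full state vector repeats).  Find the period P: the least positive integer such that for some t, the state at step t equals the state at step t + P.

Answer: 2
Key observation: The state at step 8, [421, 421, 421, 421, 421, 421, 421, 421, 421, 421], reappears at step 10 — and no state repeats earlier — so the cycle the system enters has period 2.

Derivation:
t=0: [420, 204, 130, 193, 434, 356, 14, 326, 234, 325]
t=1: [287, 357, 319, 353, 274, 336, 196, 350, 363, 351]
t=2: [396, 369, 387, 371, 398, 380, 388, 373, 366, 373]
t=3: [310, 330, 317, 328, 308, 322, 316, 327, 331, 327]
t=4: [398, 390, 395, 391, 398, 394, 396, 392, 390, 392]
t=5: [296, 302, 298, 302, 296, 299, 298, 301, 302, 301]
t=6: [410, 409, 410, 409, 410, 409, 410, 409, 409, 409]
t=7: [269, 270, 269, 270, 269, 270, 269, 270, 270, 270]
t=8: [421, 421, 421, 421, 421, 421, 421, 421, 421, 421]
t=9: [246, 246, 246, 246, 246, 246, 246, 246, 246, 246]
t=10: [421, 421, 421, 421, 421, 421, 421, 421, 421, 421]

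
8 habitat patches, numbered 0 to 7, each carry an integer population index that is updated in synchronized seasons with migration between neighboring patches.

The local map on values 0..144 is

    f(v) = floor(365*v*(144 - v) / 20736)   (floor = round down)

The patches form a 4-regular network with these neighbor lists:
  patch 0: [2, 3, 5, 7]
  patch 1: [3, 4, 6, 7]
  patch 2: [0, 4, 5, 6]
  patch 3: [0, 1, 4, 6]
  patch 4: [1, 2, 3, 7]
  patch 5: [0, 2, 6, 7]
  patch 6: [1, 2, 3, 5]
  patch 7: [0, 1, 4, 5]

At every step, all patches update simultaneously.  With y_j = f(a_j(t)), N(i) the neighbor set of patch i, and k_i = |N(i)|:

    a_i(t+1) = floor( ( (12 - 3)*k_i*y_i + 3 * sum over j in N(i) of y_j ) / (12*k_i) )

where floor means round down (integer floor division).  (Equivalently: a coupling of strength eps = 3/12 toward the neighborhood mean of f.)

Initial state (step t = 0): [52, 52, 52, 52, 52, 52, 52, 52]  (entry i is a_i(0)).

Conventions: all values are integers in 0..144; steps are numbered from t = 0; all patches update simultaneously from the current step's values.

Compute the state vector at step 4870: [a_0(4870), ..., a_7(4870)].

Answer: [87, 87, 87, 87, 87, 87, 87, 87]
Key observation: The state at step 4, [87, 87, 87, 87, 87, 87, 87, 87], reappears at step 5: the system is in a cycle of period 1 from step 4 on.  Therefore the state at step 4870 equals the state at step 4 + ((4870 - 4) mod 1) = 4, which is [87, 87, 87, 87, 87, 87, 87, 87].

Derivation:
t=0: [52, 52, 52, 52, 52, 52, 52, 52]
t=1: [84, 84, 84, 84, 84, 84, 84, 84]
t=2: [88, 88, 88, 88, 88, 88, 88, 88]
t=3: [86, 86, 86, 86, 86, 86, 86, 86]
t=4: [87, 87, 87, 87, 87, 87, 87, 87]
t=5: [87, 87, 87, 87, 87, 87, 87, 87]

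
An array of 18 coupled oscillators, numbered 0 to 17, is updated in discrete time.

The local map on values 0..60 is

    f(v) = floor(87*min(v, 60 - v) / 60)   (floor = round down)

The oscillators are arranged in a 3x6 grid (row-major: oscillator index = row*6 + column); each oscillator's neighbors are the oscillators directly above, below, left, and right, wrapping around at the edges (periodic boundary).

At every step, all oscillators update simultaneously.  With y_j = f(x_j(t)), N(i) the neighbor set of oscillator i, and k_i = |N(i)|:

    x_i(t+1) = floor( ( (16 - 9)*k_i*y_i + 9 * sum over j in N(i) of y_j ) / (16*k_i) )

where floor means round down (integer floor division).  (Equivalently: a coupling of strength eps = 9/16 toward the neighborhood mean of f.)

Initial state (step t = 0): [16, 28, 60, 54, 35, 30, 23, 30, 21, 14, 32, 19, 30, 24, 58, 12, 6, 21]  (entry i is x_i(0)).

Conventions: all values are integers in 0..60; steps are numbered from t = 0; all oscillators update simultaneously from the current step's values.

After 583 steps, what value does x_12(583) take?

Simulating step by step:
t=0: [16, 28, 60, 54, 35, 30, 23, 30, 21, 14, 32, 19, 30, 24, 58, 12, 6, 21]
t=1: [32, 31, 11, 13, 29, 35, 33, 38, 22, 22, 30, 32, 35, 32, 12, 12, 20, 30]
t=2: [39, 36, 21, 22, 36, 38, 37, 34, 26, 28, 38, 40, 38, 35, 21, 20, 33, 38]
t=3: [31, 33, 31, 32, 33, 31, 32, 35, 35, 35, 33, 30, 31, 34, 31, 32, 34, 31]
t=4: [41, 39, 40, 39, 39, 41, 40, 37, 37, 37, 38, 41, 41, 38, 40, 39, 38, 41]
t=5: [27, 30, 29, 30, 29, 27, 28, 31, 31, 31, 30, 27, 27, 30, 29, 30, 30, 27]
t=6: [39, 42, 42, 42, 42, 39, 39, 42, 42, 42, 42, 39, 39, 42, 42, 42, 42, 39]
t=7: [29, 26, 26, 26, 26, 29, 29, 26, 26, 26, 26, 29, 29, 26, 26, 26, 26, 29]
t=8: [41, 37, 37, 37, 37, 41, 41, 37, 37, 37, 37, 41, 41, 37, 37, 37, 37, 41]
t=9: [27, 32, 33, 33, 32, 27, 27, 32, 33, 33, 32, 27, 27, 32, 33, 33, 32, 27]
t=10: [39, 39, 39, 39, 39, 39, 39, 39, 39, 39, 39, 39, 39, 39, 39, 39, 39, 39]
t=11: [30, 30, 30, 30, 30, 30, 30, 30, 30, 30, 30, 30, 30, 30, 30, 30, 30, 30]
t=12: [43, 43, 43, 43, 43, 43, 43, 43, 43, 43, 43, 43, 43, 43, 43, 43, 43, 43]
t=13: [24, 24, 24, 24, 24, 24, 24, 24, 24, 24, 24, 24, 24, 24, 24, 24, 24, 24]
t=14: [34, 34, 34, 34, 34, 34, 34, 34, 34, 34, 34, 34, 34, 34, 34, 34, 34, 34]
t=15: [37, 37, 37, 37, 37, 37, 37, 37, 37, 37, 37, 37, 37, 37, 37, 37, 37, 37]
t=16: [33, 33, 33, 33, 33, 33, 33, 33, 33, 33, 33, 33, 33, 33, 33, 33, 33, 33]
t=17: [39, 39, 39, 39, 39, 39, 39, 39, 39, 39, 39, 39, 39, 39, 39, 39, 39, 39]

Answer: x_12(583) = 33
Key observation: The state at step 10, [39, 39, 39, 39, 39, 39, 39, 39, 39, 39, 39, 39, 39, 39, 39, 39, 39, 39], reappears at step 17: the system is in a cycle of period 7 from step 10 on.  Therefore the state at step 583 equals the state at step 10 + ((583 - 10) mod 7) = 16, which is [33, 33, 33, 33, 33, 33, 33, 33, 33, 33, 33, 33, 33, 33, 33, 33, 33, 33].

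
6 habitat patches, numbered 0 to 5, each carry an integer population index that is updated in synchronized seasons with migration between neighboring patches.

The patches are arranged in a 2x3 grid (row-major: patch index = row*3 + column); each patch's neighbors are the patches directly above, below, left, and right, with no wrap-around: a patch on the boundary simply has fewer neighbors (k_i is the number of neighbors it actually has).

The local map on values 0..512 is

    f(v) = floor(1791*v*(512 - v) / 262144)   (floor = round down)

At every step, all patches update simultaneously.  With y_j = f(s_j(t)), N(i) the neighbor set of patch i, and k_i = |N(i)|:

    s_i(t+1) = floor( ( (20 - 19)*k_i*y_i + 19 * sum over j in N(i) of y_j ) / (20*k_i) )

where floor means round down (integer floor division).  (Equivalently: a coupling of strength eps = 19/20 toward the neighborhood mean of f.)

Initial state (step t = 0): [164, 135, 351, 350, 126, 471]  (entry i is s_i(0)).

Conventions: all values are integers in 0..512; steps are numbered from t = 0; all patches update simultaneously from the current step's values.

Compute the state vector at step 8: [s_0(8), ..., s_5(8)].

Answer: [446, 440, 446, 440, 446, 440]

Derivation:
t=0: [164, 135, 351, 350, 126, 471]
t=1: [368, 367, 246, 361, 290, 347]
t=2: [367, 413, 380, 399, 378, 440]
t=3: [296, 346, 252, 352, 271, 337]
t=4: [390, 440, 399, 438, 395, 444]
t=5: [223, 311, 215, 315, 219, 306]
t=6: [425, 437, 428, 438, 427, 436]
t=7: [223, 246, 225, 248, 224, 245]
t=8: [446, 440, 446, 440, 446, 440]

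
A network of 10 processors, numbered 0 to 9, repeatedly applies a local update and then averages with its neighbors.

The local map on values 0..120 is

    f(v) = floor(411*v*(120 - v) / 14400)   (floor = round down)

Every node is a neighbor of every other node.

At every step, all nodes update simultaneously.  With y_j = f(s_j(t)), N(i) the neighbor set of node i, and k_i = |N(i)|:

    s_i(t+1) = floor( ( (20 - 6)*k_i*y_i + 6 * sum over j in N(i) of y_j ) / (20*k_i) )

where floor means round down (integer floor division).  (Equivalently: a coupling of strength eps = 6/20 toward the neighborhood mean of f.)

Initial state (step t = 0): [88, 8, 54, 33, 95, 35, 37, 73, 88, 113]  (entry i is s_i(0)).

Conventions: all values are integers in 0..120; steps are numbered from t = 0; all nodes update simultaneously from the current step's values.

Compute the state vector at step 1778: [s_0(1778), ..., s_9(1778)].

Answer: [101, 101, 101, 101, 101, 101, 101, 101, 101, 101]
Key observation: The state at step 8, [101, 101, 101, 101, 101, 101, 101, 101, 101, 101], reappears at step 10: the system is in a cycle of period 2 from step 8 on.  Therefore the state at step 1778 equals the state at step 8 + ((1778 - 8) mod 2) = 8, which is [101, 101, 101, 101, 101, 101, 101, 101, 101, 101].

Derivation:
t=0: [88, 8, 54, 33, 95, 35, 37, 73, 88, 113]
t=1: [77, 40, 91, 78, 68, 80, 82, 88, 77, 38]
t=2: [92, 90, 79, 91, 96, 90, 88, 83, 92, 88]
t=3: [74, 77, 87, 75, 69, 77, 79, 83, 74, 79]
t=4: [95, 93, 85, 95, 97, 93, 92, 89, 95, 92]
t=5: [68, 71, 79, 68, 65, 71, 72, 75, 68, 72]
t=6: [99, 98, 94, 99, 100, 98, 98, 96, 99, 98]
t=7: [59, 61, 66, 59, 58, 61, 61, 63, 59, 61]
t=8: [101, 101, 101, 101, 101, 101, 101, 101, 101, 101]
t=9: [54, 54, 54, 54, 54, 54, 54, 54, 54, 54]
t=10: [101, 101, 101, 101, 101, 101, 101, 101, 101, 101]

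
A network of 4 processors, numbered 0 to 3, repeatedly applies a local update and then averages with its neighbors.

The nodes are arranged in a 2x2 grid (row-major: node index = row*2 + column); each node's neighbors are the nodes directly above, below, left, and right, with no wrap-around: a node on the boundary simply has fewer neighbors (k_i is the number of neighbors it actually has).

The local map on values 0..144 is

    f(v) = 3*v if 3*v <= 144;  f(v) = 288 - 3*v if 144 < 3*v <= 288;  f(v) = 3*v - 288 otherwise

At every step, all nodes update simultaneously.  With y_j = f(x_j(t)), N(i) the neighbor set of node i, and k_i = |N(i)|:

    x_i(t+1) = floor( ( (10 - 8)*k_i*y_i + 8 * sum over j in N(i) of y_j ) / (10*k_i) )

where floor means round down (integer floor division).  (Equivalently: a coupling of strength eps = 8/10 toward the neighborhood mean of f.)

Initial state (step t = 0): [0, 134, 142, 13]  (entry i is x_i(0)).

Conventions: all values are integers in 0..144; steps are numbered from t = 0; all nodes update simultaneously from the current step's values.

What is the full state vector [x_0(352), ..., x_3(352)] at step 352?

Simulating step by step:
t=0: [0, 134, 142, 13]
t=1: [100, 38, 43, 108]
t=2: [99, 42, 45, 104]
t=3: [106, 38, 40, 109]
t=4: [99, 50, 51, 101]
t=5: [111, 37, 36, 112]
t=6: [96, 59, 58, 97]
t=7: [90, 23, 24, 90]
t=8: [60, 28, 28, 60]
t=9: [88, 103, 103, 88]
t=10: [21, 23, 23, 21]
t=11: [67, 64, 64, 67]
t=12: [94, 88, 88, 94]
t=13: [20, 9, 9, 20]
t=14: [33, 53, 53, 33]
t=15: [123, 105, 105, 123]
t=16: [37, 70, 70, 37]
t=17: [84, 104, 104, 84]
t=18: [26, 33, 33, 26]
t=19: [94, 82, 82, 94]
t=20: [34, 13, 13, 34]
t=21: [51, 89, 89, 51]
t=22: [43, 112, 112, 43]
t=23: [64, 112, 112, 64]
t=24: [57, 86, 86, 57]
t=25: [47, 99, 99, 47]
t=26: [35, 114, 114, 35]
t=27: [64, 94, 94, 64]
t=28: [24, 78, 78, 24]
t=29: [57, 68, 68, 57]
t=30: [90, 110, 110, 90]
t=31: [37, 22, 22, 37]
t=32: [75, 102, 102, 75]
t=33: [27, 54, 54, 27]
t=34: [117, 90, 90, 117]
t=35: [27, 54, 54, 27]

Answer: [117, 90, 90, 117]
Key observation: The state at step 33, [27, 54, 54, 27], reappears at step 35: the system is in a cycle of period 2 from step 33 on.  Therefore the state at step 352 equals the state at step 33 + ((352 - 33) mod 2) = 34, which is [117, 90, 90, 117].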